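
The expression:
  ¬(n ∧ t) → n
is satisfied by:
  {n: True}


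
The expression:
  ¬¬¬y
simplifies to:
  ¬y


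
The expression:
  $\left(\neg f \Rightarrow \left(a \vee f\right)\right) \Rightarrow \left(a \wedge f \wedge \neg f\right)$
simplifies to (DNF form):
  $\neg a \wedge \neg f$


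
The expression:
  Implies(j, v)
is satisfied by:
  {v: True, j: False}
  {j: False, v: False}
  {j: True, v: True}


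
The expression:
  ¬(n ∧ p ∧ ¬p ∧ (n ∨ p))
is always true.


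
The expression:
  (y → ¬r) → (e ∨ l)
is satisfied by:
  {y: True, l: True, e: True, r: True}
  {y: True, l: True, e: True, r: False}
  {l: True, e: True, r: True, y: False}
  {l: True, e: True, r: False, y: False}
  {y: True, l: True, r: True, e: False}
  {y: True, l: True, r: False, e: False}
  {l: True, r: True, e: False, y: False}
  {l: True, r: False, e: False, y: False}
  {y: True, e: True, r: True, l: False}
  {y: True, e: True, r: False, l: False}
  {e: True, r: True, l: False, y: False}
  {e: True, l: False, r: False, y: False}
  {y: True, r: True, l: False, e: False}


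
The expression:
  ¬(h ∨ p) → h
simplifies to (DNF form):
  h ∨ p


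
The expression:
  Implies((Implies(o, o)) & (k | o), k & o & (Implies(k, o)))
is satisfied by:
  {k: False, o: False}
  {o: True, k: True}


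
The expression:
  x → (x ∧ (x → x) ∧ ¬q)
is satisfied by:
  {q: False, x: False}
  {x: True, q: False}
  {q: True, x: False}


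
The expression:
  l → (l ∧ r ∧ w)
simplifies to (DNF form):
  (r ∧ w) ∨ ¬l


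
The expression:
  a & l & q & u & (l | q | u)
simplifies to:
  a & l & q & u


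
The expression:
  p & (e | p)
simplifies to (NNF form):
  p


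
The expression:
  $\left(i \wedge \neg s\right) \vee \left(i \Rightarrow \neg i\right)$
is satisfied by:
  {s: False, i: False}
  {i: True, s: False}
  {s: True, i: False}


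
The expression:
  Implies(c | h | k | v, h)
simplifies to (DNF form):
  h | (~c & ~k & ~v)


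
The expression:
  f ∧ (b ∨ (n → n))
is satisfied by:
  {f: True}


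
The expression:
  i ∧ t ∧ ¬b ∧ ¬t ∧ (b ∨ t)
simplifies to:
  False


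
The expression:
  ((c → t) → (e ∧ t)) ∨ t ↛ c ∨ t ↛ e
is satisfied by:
  {t: True, c: True}
  {t: True, c: False}
  {c: True, t: False}


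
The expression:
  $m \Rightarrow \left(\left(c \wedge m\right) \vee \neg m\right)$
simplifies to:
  $c \vee \neg m$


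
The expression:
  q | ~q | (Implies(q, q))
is always true.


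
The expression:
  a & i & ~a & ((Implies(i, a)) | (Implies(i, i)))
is never true.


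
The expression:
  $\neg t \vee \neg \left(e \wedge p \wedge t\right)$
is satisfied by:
  {p: False, e: False, t: False}
  {t: True, p: False, e: False}
  {e: True, p: False, t: False}
  {t: True, e: True, p: False}
  {p: True, t: False, e: False}
  {t: True, p: True, e: False}
  {e: True, p: True, t: False}


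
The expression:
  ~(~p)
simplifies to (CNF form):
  p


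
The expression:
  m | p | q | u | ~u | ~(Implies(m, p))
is always true.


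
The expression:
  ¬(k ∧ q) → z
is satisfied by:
  {q: True, z: True, k: True}
  {q: True, z: True, k: False}
  {z: True, k: True, q: False}
  {z: True, k: False, q: False}
  {q: True, k: True, z: False}


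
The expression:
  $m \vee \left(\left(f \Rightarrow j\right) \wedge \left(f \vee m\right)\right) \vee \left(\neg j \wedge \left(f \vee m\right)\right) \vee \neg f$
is always true.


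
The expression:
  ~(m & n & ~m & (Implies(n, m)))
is always true.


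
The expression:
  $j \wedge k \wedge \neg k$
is never true.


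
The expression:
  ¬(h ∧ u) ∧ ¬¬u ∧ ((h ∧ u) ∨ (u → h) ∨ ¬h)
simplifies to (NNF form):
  u ∧ ¬h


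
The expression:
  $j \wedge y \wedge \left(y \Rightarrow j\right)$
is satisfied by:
  {j: True, y: True}


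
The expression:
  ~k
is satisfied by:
  {k: False}


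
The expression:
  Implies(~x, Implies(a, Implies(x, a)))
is always true.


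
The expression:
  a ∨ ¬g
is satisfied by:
  {a: True, g: False}
  {g: False, a: False}
  {g: True, a: True}


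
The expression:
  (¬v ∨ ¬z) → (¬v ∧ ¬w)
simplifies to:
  (v ∧ z) ∨ (¬v ∧ ¬w)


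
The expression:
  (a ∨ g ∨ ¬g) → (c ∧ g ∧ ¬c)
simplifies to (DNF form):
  False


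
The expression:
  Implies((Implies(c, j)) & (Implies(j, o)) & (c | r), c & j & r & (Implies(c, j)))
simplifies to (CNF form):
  (c | j | ~r) & (j | r | ~r) & (c | ~o | ~r) & (r | ~o | ~r) & (c | j | ~c | ~j) & (c | j | ~c | ~r) & (c | j | ~j | ~r) & (j | r | ~c | ~j) & (j | r | ~c | ~r) & (j | r | ~j | ~r) & (c | ~c | ~j | ~o) & (c | ~c | ~o | ~r) & (c | ~j | ~o | ~r) & (r | ~c | ~j | ~o) & (r | ~c | ~o | ~r) & (r | ~j | ~o | ~r)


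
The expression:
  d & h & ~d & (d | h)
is never true.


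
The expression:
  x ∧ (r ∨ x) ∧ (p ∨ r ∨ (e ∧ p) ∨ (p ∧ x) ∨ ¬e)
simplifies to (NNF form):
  x ∧ (p ∨ r ∨ ¬e)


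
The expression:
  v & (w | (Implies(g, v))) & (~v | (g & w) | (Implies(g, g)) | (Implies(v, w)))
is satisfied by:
  {v: True}


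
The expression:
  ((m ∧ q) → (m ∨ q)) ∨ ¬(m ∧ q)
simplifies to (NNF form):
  True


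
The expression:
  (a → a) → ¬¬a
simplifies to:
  a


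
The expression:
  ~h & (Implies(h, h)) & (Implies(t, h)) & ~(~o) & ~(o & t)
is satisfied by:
  {o: True, h: False, t: False}


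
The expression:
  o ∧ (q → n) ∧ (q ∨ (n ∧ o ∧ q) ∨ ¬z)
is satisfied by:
  {n: True, o: True, z: False, q: False}
  {o: True, n: False, z: False, q: False}
  {n: True, q: True, o: True, z: False}
  {n: True, q: True, z: True, o: True}


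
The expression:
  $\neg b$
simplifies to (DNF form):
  $\neg b$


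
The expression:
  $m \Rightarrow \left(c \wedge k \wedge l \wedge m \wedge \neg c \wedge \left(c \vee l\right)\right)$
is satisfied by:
  {m: False}


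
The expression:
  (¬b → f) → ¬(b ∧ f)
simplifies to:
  ¬b ∨ ¬f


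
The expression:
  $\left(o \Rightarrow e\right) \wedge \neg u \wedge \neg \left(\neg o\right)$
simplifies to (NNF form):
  $e \wedge o \wedge \neg u$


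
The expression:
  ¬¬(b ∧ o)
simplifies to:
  b ∧ o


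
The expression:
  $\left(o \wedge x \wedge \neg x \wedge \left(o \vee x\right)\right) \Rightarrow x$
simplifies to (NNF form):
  $\text{True}$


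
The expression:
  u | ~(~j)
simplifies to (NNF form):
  j | u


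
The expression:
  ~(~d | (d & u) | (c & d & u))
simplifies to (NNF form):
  d & ~u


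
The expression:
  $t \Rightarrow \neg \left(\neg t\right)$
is always true.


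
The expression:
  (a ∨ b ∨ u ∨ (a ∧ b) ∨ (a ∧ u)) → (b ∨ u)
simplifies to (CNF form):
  b ∨ u ∨ ¬a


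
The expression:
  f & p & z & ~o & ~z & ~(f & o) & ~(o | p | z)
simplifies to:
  False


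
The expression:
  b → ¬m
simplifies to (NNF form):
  ¬b ∨ ¬m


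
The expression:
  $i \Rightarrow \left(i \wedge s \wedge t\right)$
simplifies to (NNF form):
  $\left(s \wedge t\right) \vee \neg i$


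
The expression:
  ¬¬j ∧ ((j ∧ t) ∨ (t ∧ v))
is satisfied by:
  {t: True, j: True}


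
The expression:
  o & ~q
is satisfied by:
  {o: True, q: False}


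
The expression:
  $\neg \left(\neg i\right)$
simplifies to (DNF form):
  $i$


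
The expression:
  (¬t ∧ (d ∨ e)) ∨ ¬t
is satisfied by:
  {t: False}


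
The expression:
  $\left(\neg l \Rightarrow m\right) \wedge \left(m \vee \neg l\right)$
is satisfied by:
  {m: True}


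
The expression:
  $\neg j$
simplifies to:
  $\neg j$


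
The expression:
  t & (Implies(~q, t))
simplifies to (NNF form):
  t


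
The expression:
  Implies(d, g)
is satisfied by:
  {g: True, d: False}
  {d: False, g: False}
  {d: True, g: True}


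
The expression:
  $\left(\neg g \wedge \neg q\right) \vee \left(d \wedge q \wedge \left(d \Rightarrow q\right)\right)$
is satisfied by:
  {d: True, g: False, q: False}
  {d: False, g: False, q: False}
  {q: True, d: True, g: False}
  {q: True, g: True, d: True}


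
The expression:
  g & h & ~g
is never true.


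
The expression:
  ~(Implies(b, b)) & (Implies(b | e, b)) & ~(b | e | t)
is never true.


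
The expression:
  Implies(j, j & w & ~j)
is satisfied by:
  {j: False}


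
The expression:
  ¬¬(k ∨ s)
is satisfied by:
  {k: True, s: True}
  {k: True, s: False}
  {s: True, k: False}


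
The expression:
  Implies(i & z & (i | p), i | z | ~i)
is always true.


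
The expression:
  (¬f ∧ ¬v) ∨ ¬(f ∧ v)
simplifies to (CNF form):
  ¬f ∨ ¬v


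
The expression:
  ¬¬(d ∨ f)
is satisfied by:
  {d: True, f: True}
  {d: True, f: False}
  {f: True, d: False}


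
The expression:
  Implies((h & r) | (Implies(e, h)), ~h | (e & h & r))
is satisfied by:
  {r: True, e: True, h: False}
  {r: True, e: False, h: False}
  {e: True, r: False, h: False}
  {r: False, e: False, h: False}
  {r: True, h: True, e: True}


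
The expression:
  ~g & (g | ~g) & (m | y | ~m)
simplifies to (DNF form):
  ~g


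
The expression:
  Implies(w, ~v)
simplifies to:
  ~v | ~w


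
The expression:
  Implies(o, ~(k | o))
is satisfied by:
  {o: False}


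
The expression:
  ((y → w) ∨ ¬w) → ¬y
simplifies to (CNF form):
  ¬y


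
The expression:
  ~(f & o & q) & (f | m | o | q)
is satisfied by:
  {m: True, q: False, f: False, o: False}
  {o: True, m: True, q: False, f: False}
  {o: True, q: False, m: False, f: False}
  {m: True, q: True, o: False, f: False}
  {q: True, o: False, m: False, f: False}
  {o: True, q: True, m: True, f: False}
  {o: True, q: True, m: False, f: False}
  {f: True, m: True, q: False, o: False}
  {f: True, q: False, m: False, o: False}
  {f: True, o: True, m: True, q: False}
  {f: True, o: True, q: False, m: False}
  {f: True, m: True, q: True, o: False}
  {f: True, q: True, m: False, o: False}


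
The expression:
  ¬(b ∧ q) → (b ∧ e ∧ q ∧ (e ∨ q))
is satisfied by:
  {b: True, q: True}


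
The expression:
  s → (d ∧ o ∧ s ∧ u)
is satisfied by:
  {d: True, u: True, o: True, s: False}
  {d: True, u: True, o: False, s: False}
  {d: True, o: True, u: False, s: False}
  {d: True, o: False, u: False, s: False}
  {u: True, o: True, d: False, s: False}
  {u: True, d: False, o: False, s: False}
  {u: False, o: True, d: False, s: False}
  {u: False, d: False, o: False, s: False}
  {d: True, s: True, u: True, o: True}


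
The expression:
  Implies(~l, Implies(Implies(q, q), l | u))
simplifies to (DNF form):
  l | u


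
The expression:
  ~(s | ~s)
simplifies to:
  False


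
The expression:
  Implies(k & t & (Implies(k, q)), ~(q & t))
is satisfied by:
  {k: False, q: False, t: False}
  {t: True, k: False, q: False}
  {q: True, k: False, t: False}
  {t: True, q: True, k: False}
  {k: True, t: False, q: False}
  {t: True, k: True, q: False}
  {q: True, k: True, t: False}


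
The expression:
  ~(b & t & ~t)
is always true.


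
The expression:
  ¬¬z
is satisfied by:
  {z: True}


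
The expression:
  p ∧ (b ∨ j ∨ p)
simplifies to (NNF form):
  p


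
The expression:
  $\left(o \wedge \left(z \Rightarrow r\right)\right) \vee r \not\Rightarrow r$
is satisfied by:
  {r: True, o: True, z: False}
  {o: True, z: False, r: False}
  {r: True, z: True, o: True}


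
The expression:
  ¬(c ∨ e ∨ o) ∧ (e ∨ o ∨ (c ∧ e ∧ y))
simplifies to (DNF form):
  False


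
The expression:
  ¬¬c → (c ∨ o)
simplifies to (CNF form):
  True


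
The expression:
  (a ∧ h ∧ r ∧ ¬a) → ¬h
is always true.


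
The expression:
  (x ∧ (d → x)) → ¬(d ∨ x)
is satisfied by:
  {x: False}


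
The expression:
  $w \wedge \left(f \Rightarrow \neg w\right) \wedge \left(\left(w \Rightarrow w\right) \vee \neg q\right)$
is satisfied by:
  {w: True, f: False}


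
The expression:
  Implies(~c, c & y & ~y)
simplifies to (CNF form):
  c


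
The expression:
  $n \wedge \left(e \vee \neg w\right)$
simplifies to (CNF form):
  $n \wedge \left(e \vee \neg w\right)$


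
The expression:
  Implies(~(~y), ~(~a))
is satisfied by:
  {a: True, y: False}
  {y: False, a: False}
  {y: True, a: True}


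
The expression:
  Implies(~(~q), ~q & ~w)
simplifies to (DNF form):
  ~q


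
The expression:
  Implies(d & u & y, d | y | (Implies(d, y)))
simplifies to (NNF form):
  True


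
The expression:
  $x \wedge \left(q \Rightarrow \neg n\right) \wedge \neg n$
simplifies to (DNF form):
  $x \wedge \neg n$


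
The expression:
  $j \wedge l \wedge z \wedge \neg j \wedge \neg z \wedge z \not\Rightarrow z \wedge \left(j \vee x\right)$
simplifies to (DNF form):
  $\text{False}$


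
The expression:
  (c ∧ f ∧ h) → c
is always true.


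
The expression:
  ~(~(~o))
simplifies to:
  ~o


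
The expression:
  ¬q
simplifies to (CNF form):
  ¬q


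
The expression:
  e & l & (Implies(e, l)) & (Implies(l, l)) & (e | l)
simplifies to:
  e & l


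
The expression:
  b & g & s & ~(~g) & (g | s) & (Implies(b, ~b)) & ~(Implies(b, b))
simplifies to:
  False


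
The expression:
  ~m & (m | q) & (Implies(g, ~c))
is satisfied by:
  {q: True, g: False, m: False, c: False}
  {c: True, q: True, g: False, m: False}
  {g: True, q: True, c: False, m: False}


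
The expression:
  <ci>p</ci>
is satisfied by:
  {p: True}


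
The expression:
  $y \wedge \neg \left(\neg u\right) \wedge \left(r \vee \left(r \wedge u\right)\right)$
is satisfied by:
  {r: True, u: True, y: True}


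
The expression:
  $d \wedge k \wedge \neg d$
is never true.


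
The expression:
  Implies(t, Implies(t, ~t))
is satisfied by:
  {t: False}


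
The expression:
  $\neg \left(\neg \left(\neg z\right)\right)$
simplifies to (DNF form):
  $\neg z$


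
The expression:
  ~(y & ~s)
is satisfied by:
  {s: True, y: False}
  {y: False, s: False}
  {y: True, s: True}


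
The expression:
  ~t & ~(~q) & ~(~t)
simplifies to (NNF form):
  False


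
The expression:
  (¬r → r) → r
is always true.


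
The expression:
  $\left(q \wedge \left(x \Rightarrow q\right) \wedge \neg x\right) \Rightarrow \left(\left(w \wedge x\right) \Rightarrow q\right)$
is always true.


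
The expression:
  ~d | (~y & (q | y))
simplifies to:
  ~d | (q & ~y)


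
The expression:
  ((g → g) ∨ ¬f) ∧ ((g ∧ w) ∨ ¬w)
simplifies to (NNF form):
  g ∨ ¬w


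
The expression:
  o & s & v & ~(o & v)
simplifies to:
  False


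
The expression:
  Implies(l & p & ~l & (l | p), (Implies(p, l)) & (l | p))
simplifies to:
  True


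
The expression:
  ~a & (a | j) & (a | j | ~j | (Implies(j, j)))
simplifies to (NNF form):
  j & ~a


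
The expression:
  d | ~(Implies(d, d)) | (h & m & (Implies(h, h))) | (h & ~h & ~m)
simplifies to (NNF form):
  d | (h & m)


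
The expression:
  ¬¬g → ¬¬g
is always true.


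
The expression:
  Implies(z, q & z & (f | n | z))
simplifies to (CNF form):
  q | ~z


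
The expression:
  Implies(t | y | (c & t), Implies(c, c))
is always true.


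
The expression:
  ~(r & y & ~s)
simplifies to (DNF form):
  s | ~r | ~y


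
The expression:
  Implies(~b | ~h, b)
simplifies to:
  b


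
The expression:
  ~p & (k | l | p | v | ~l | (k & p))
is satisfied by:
  {p: False}


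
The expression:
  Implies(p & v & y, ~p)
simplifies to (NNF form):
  ~p | ~v | ~y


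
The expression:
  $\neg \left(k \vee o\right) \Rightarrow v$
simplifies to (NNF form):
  $k \vee o \vee v$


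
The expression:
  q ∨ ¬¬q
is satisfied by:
  {q: True}


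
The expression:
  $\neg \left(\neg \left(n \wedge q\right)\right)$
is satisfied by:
  {q: True, n: True}


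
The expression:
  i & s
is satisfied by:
  {i: True, s: True}


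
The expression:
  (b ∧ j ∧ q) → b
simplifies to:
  True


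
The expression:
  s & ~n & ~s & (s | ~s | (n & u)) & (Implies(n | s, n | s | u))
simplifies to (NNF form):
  False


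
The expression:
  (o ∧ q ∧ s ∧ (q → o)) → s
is always true.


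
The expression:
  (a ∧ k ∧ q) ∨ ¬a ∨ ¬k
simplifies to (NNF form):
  q ∨ ¬a ∨ ¬k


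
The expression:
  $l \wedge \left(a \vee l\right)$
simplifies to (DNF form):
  $l$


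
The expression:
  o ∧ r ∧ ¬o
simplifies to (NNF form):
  False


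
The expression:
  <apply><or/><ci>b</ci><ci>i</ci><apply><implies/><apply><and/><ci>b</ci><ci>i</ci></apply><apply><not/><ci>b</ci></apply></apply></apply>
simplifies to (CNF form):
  <true/>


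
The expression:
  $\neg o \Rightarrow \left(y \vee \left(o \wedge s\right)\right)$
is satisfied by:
  {y: True, o: True}
  {y: True, o: False}
  {o: True, y: False}


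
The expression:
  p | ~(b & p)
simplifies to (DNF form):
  True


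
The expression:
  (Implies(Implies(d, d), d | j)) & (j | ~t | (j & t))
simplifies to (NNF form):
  j | (d & ~t)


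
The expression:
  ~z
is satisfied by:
  {z: False}


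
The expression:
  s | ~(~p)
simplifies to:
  p | s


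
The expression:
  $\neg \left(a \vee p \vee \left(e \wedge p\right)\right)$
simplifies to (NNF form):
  $\neg a \wedge \neg p$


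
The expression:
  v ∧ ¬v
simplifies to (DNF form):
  False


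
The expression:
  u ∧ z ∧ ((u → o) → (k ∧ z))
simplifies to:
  u ∧ z ∧ (k ∨ ¬o)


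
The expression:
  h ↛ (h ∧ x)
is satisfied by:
  {h: True, x: False}


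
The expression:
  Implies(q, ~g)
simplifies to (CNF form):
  ~g | ~q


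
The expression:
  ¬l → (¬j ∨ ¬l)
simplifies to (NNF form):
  True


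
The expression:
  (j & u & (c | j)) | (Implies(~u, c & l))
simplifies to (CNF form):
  (c | u) & (l | u)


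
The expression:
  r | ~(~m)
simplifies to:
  m | r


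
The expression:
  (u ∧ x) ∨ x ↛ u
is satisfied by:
  {x: True}


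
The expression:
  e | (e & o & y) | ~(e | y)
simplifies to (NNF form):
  e | ~y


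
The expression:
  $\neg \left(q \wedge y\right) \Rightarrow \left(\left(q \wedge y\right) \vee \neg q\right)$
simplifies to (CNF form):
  $y \vee \neg q$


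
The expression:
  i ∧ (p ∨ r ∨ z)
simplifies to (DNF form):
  (i ∧ p) ∨ (i ∧ r) ∨ (i ∧ z)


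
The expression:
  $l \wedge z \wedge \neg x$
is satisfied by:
  {z: True, l: True, x: False}


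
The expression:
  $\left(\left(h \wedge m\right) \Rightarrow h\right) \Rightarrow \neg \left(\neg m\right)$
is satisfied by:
  {m: True}


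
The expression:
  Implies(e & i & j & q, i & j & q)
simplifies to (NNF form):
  True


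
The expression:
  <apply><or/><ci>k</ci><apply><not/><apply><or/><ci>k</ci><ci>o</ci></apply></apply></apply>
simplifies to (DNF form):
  <apply><or/><ci>k</ci><apply><not/><ci>o</ci></apply></apply>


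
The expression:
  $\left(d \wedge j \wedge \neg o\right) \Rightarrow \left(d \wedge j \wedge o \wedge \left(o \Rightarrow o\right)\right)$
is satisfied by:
  {o: True, d: False, j: False}
  {o: False, d: False, j: False}
  {j: True, o: True, d: False}
  {j: True, o: False, d: False}
  {d: True, o: True, j: False}
  {d: True, o: False, j: False}
  {d: True, j: True, o: True}


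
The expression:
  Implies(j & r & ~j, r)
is always true.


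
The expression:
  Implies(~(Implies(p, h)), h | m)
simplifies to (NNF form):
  h | m | ~p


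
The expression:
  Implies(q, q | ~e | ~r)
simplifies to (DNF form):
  True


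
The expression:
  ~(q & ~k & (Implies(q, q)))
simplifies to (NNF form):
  k | ~q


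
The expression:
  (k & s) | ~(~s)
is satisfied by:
  {s: True}


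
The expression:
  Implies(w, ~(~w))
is always true.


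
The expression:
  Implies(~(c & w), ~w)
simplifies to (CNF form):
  c | ~w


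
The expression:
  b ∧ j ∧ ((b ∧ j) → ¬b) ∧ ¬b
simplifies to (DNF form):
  False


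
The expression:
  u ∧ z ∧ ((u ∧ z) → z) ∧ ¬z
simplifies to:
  False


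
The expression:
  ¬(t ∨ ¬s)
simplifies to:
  s ∧ ¬t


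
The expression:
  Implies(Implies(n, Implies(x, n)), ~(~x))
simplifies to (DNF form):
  x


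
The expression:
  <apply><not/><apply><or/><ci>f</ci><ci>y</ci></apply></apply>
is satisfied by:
  {y: False, f: False}


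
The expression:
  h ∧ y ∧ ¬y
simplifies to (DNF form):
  False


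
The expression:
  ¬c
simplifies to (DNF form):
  ¬c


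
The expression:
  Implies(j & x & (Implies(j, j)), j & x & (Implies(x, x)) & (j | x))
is always true.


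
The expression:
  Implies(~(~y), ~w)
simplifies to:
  ~w | ~y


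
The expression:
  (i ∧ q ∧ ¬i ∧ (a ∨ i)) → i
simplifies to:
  True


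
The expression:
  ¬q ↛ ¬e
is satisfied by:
  {e: True, q: False}


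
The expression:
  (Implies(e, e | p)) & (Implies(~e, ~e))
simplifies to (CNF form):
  True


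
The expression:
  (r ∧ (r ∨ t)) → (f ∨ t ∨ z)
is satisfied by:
  {t: True, z: True, f: True, r: False}
  {t: True, z: True, f: False, r: False}
  {t: True, f: True, z: False, r: False}
  {t: True, f: False, z: False, r: False}
  {z: True, f: True, t: False, r: False}
  {z: True, t: False, f: False, r: False}
  {z: False, f: True, t: False, r: False}
  {z: False, t: False, f: False, r: False}
  {t: True, r: True, z: True, f: True}
  {t: True, r: True, z: True, f: False}
  {t: True, r: True, f: True, z: False}
  {t: True, r: True, f: False, z: False}
  {r: True, z: True, f: True, t: False}
  {r: True, z: True, f: False, t: False}
  {r: True, f: True, z: False, t: False}


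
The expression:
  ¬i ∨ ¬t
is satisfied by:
  {t: False, i: False}
  {i: True, t: False}
  {t: True, i: False}


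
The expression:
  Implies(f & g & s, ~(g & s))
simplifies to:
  ~f | ~g | ~s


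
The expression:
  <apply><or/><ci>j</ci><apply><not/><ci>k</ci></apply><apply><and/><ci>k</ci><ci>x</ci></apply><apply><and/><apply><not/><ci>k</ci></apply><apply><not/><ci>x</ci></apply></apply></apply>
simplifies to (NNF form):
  <apply><or/><ci>j</ci><ci>x</ci><apply><not/><ci>k</ci></apply></apply>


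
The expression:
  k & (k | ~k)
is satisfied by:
  {k: True}


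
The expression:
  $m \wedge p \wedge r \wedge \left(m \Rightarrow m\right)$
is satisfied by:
  {r: True, m: True, p: True}


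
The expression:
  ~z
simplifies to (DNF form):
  ~z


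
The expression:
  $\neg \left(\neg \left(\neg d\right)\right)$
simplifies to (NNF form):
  $\neg d$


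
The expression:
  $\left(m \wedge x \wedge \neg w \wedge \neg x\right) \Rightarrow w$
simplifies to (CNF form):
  $\text{True}$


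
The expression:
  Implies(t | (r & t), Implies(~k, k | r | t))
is always true.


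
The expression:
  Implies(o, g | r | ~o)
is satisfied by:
  {r: True, g: True, o: False}
  {r: True, o: False, g: False}
  {g: True, o: False, r: False}
  {g: False, o: False, r: False}
  {r: True, g: True, o: True}
  {r: True, o: True, g: False}
  {g: True, o: True, r: False}


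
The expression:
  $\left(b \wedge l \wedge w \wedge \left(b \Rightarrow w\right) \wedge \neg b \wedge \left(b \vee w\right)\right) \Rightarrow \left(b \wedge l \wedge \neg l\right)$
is always true.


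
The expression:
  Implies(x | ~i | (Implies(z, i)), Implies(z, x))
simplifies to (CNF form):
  x | ~z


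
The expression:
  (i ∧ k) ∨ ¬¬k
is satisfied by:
  {k: True}


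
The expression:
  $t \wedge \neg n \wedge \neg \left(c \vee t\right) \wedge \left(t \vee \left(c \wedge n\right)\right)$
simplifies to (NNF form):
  $\text{False}$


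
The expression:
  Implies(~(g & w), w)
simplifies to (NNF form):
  w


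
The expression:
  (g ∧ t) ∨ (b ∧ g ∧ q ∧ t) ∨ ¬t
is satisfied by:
  {g: True, t: False}
  {t: False, g: False}
  {t: True, g: True}


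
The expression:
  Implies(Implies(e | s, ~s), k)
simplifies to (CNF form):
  k | s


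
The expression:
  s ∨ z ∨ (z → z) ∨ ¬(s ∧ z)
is always true.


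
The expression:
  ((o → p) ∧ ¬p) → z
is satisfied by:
  {o: True, z: True, p: True}
  {o: True, z: True, p: False}
  {o: True, p: True, z: False}
  {o: True, p: False, z: False}
  {z: True, p: True, o: False}
  {z: True, p: False, o: False}
  {p: True, z: False, o: False}


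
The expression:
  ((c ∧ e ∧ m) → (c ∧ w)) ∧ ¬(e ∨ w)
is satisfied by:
  {e: False, w: False}


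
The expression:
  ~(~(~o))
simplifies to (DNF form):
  ~o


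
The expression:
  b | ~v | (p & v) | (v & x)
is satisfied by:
  {b: True, p: True, x: True, v: False}
  {b: True, p: True, x: False, v: False}
  {b: True, x: True, v: False, p: False}
  {b: True, x: False, v: False, p: False}
  {p: True, x: True, v: False, b: False}
  {p: True, x: False, v: False, b: False}
  {x: True, p: False, v: False, b: False}
  {x: False, p: False, v: False, b: False}
  {b: True, p: True, v: True, x: True}
  {b: True, p: True, v: True, x: False}
  {b: True, v: True, x: True, p: False}
  {b: True, v: True, x: False, p: False}
  {v: True, p: True, x: True, b: False}
  {v: True, p: True, x: False, b: False}
  {v: True, x: True, p: False, b: False}


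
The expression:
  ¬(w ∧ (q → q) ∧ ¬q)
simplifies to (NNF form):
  q ∨ ¬w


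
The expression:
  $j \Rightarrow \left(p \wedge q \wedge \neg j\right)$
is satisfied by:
  {j: False}


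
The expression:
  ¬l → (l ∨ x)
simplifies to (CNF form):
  l ∨ x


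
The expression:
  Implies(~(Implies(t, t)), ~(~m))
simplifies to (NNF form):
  True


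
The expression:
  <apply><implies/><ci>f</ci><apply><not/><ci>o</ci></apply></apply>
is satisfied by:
  {o: False, f: False}
  {f: True, o: False}
  {o: True, f: False}


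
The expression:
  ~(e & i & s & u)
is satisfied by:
  {s: False, e: False, u: False, i: False}
  {i: True, s: False, e: False, u: False}
  {u: True, s: False, e: False, i: False}
  {i: True, u: True, s: False, e: False}
  {e: True, i: False, s: False, u: False}
  {i: True, e: True, s: False, u: False}
  {u: True, e: True, i: False, s: False}
  {i: True, u: True, e: True, s: False}
  {s: True, u: False, e: False, i: False}
  {i: True, s: True, u: False, e: False}
  {u: True, s: True, i: False, e: False}
  {i: True, u: True, s: True, e: False}
  {e: True, s: True, u: False, i: False}
  {i: True, e: True, s: True, u: False}
  {u: True, e: True, s: True, i: False}


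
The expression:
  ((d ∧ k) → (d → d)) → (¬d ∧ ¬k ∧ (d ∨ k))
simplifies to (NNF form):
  False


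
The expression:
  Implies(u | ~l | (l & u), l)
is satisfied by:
  {l: True}


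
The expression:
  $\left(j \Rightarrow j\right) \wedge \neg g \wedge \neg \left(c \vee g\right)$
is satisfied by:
  {g: False, c: False}


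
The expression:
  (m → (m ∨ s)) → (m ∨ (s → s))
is always true.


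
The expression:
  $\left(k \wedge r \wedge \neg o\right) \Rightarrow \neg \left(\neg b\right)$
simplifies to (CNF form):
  $b \vee o \vee \neg k \vee \neg r$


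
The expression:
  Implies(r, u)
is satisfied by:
  {u: True, r: False}
  {r: False, u: False}
  {r: True, u: True}


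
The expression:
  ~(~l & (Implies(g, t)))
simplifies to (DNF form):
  l | (g & ~t)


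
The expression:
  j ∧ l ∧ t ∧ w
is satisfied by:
  {t: True, j: True, w: True, l: True}


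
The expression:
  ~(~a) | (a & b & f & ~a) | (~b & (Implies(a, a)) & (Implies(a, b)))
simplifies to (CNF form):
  a | ~b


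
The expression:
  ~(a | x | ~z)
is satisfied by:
  {z: True, x: False, a: False}


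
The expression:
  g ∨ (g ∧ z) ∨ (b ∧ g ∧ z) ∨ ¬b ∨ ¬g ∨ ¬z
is always true.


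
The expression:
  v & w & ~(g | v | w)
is never true.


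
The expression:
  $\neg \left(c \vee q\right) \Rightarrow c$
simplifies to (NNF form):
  $c \vee q$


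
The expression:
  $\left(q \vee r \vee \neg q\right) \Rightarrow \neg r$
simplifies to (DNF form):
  $\neg r$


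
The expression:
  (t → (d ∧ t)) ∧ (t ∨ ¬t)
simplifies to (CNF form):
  d ∨ ¬t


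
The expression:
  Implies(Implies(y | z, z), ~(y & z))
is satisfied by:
  {z: False, y: False}
  {y: True, z: False}
  {z: True, y: False}


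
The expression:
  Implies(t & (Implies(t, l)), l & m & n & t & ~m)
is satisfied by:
  {l: False, t: False}
  {t: True, l: False}
  {l: True, t: False}


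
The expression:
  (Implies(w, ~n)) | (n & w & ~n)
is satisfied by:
  {w: False, n: False}
  {n: True, w: False}
  {w: True, n: False}


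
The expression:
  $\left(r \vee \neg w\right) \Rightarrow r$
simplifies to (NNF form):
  $r \vee w$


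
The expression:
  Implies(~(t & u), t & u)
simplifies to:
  t & u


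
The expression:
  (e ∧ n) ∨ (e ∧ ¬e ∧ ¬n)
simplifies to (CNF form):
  e ∧ n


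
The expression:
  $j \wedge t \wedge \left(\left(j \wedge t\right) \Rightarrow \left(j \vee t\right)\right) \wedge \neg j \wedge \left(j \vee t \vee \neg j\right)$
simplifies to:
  $\text{False}$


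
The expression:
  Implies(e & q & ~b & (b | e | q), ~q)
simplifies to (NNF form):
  b | ~e | ~q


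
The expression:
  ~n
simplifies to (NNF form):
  ~n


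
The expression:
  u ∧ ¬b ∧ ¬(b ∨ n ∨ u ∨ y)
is never true.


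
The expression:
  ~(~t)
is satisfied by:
  {t: True}


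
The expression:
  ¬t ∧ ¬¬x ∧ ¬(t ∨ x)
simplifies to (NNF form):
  False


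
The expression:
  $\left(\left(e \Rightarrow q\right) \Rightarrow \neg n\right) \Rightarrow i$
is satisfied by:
  {i: True, q: True, n: True, e: False}
  {i: True, n: True, e: False, q: False}
  {i: True, q: True, e: True, n: True}
  {i: True, e: True, n: True, q: False}
  {i: True, q: True, n: False, e: False}
  {i: True, n: False, e: False, q: False}
  {i: True, q: True, e: True, n: False}
  {i: True, e: True, n: False, q: False}
  {q: True, n: True, e: False, i: False}
  {n: True, q: False, e: False, i: False}
  {q: True, e: True, n: True, i: False}


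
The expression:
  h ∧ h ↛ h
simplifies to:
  False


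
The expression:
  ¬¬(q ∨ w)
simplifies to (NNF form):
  q ∨ w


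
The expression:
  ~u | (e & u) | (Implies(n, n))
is always true.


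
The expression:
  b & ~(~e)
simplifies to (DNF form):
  b & e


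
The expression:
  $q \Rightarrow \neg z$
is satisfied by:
  {q: False, z: False}
  {z: True, q: False}
  {q: True, z: False}


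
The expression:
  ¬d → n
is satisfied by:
  {n: True, d: True}
  {n: True, d: False}
  {d: True, n: False}


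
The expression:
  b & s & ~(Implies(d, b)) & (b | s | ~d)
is never true.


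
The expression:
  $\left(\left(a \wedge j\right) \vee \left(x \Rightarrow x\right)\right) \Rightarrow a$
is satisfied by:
  {a: True}


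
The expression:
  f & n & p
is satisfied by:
  {p: True, f: True, n: True}


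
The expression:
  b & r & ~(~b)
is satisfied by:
  {r: True, b: True}


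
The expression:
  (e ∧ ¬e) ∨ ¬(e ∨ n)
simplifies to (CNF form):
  ¬e ∧ ¬n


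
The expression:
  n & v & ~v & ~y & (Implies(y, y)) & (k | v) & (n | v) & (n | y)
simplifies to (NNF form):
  False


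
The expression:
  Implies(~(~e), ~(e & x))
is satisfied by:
  {e: False, x: False}
  {x: True, e: False}
  {e: True, x: False}


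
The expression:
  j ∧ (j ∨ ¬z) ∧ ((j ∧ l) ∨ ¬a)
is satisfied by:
  {j: True, l: True, a: False}
  {j: True, l: False, a: False}
  {j: True, a: True, l: True}


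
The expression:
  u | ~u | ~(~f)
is always true.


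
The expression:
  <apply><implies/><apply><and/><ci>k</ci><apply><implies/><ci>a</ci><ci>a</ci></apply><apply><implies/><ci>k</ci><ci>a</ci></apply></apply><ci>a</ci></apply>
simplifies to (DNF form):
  <true/>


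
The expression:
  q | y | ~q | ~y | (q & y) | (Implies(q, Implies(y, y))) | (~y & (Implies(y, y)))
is always true.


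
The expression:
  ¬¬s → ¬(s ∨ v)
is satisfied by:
  {s: False}


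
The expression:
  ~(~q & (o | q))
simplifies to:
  q | ~o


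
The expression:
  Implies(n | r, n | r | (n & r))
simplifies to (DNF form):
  True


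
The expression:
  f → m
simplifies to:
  m ∨ ¬f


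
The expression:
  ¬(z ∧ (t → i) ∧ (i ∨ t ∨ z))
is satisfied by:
  {t: True, i: False, z: False}
  {i: False, z: False, t: False}
  {t: True, i: True, z: False}
  {i: True, t: False, z: False}
  {z: True, t: True, i: False}


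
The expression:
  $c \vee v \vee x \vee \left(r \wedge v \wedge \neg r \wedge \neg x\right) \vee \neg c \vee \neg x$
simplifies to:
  $\text{True}$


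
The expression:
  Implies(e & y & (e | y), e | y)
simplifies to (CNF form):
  True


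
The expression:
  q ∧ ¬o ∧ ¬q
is never true.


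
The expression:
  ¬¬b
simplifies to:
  b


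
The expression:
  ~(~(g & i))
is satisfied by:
  {i: True, g: True}


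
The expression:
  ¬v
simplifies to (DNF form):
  ¬v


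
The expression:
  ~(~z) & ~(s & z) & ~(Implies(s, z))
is never true.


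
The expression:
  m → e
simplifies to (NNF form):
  e ∨ ¬m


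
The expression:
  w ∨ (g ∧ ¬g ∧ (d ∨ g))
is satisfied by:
  {w: True}


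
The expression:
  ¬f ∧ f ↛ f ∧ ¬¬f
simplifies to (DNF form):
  False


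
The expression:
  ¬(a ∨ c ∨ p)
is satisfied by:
  {p: False, a: False, c: False}


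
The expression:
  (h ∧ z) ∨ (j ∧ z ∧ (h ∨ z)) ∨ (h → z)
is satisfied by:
  {z: True, h: False}
  {h: False, z: False}
  {h: True, z: True}


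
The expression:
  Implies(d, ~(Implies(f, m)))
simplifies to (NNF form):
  ~d | (f & ~m)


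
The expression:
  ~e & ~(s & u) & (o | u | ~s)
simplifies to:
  ~e & (o | ~s) & (~s | ~u)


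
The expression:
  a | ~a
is always true.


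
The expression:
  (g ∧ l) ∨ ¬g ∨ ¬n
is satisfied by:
  {l: True, g: False, n: False}
  {g: False, n: False, l: False}
  {n: True, l: True, g: False}
  {n: True, g: False, l: False}
  {l: True, g: True, n: False}
  {g: True, l: False, n: False}
  {n: True, g: True, l: True}


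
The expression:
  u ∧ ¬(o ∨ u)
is never true.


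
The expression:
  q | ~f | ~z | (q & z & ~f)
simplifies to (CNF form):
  q | ~f | ~z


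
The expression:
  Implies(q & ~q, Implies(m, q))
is always true.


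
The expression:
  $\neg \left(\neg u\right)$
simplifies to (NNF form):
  $u$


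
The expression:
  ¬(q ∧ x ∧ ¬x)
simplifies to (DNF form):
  True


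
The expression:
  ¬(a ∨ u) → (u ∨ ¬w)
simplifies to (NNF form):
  a ∨ u ∨ ¬w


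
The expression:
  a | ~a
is always true.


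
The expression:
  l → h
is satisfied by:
  {h: True, l: False}
  {l: False, h: False}
  {l: True, h: True}


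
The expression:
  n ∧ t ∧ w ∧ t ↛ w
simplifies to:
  False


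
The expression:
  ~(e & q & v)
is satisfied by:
  {v: False, q: False, e: False}
  {e: True, v: False, q: False}
  {q: True, v: False, e: False}
  {e: True, q: True, v: False}
  {v: True, e: False, q: False}
  {e: True, v: True, q: False}
  {q: True, v: True, e: False}


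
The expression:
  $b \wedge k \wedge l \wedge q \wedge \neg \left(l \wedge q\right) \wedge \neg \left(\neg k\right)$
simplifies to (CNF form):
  $\text{False}$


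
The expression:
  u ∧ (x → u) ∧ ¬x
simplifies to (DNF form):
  u ∧ ¬x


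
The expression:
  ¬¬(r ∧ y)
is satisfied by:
  {r: True, y: True}


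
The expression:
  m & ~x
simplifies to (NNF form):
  m & ~x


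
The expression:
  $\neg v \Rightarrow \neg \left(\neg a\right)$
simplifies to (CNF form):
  $a \vee v$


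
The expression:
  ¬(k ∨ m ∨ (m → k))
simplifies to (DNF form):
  False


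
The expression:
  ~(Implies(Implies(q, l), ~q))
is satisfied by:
  {q: True, l: True}


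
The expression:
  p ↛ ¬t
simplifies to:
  p ∧ t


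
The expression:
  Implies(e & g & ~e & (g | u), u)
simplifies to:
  True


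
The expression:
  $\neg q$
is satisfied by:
  {q: False}


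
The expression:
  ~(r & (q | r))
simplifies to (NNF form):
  ~r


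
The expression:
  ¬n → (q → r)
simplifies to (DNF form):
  n ∨ r ∨ ¬q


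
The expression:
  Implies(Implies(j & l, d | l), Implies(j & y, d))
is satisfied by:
  {d: True, y: False, j: False}
  {y: False, j: False, d: False}
  {j: True, d: True, y: False}
  {j: True, y: False, d: False}
  {d: True, y: True, j: False}
  {y: True, d: False, j: False}
  {j: True, y: True, d: True}


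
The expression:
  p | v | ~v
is always true.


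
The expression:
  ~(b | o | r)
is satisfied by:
  {o: False, r: False, b: False}


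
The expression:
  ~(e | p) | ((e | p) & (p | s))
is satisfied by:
  {s: True, p: True, e: False}
  {s: True, e: False, p: False}
  {p: True, e: False, s: False}
  {p: False, e: False, s: False}
  {s: True, p: True, e: True}
  {s: True, e: True, p: False}
  {p: True, e: True, s: False}


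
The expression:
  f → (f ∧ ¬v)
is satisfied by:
  {v: False, f: False}
  {f: True, v: False}
  {v: True, f: False}


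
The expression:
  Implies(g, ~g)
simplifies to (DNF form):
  ~g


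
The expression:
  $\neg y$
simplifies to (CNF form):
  $\neg y$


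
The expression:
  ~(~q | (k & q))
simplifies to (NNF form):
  q & ~k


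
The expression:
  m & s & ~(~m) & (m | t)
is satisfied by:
  {m: True, s: True}


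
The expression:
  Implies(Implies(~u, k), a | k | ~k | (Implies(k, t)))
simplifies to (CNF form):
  True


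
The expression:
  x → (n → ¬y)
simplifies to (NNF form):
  ¬n ∨ ¬x ∨ ¬y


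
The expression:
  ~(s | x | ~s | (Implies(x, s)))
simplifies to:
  False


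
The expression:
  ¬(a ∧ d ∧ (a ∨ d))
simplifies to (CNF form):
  ¬a ∨ ¬d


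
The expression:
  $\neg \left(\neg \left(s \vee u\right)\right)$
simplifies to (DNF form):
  $s \vee u$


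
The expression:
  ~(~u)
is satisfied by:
  {u: True}


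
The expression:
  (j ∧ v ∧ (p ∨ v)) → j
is always true.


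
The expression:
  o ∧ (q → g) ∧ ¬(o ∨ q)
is never true.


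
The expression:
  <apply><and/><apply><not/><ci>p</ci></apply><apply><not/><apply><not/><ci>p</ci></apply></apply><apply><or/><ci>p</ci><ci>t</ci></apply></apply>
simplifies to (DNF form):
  <false/>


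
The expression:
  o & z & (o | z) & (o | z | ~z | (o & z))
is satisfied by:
  {z: True, o: True}


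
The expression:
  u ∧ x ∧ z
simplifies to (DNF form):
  u ∧ x ∧ z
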